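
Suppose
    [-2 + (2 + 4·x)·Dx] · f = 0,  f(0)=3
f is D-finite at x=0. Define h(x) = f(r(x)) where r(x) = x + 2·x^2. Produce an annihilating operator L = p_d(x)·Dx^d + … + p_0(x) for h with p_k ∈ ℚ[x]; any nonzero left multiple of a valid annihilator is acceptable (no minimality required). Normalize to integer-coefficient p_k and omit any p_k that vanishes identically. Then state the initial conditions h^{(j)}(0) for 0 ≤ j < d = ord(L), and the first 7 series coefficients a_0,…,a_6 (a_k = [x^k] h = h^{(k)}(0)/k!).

f: a_k = 3, 3, -3/2, 3/2, -15/8, 21/8, -63/16, …
Substitute x→r, Dx→(1/r')Dx; clear ⇒ L₀.
L = (-1 - 4·x) + (1 + 2·x + 4·x^2)·Dx  (order 1).
h: a_k = 3, 3, 9/2, -9/2, 9/8, 45/8, -171/16, …
ICs: h(0) = 3.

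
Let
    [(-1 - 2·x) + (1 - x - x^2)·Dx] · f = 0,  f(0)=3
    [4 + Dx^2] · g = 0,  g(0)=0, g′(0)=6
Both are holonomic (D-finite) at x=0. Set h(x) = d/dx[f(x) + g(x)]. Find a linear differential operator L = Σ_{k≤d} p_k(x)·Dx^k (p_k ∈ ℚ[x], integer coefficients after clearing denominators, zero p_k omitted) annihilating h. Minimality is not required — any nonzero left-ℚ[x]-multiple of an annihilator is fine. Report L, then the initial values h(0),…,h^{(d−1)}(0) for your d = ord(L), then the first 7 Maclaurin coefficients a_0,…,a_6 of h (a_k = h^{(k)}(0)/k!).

f: a_k = 3, 3, 6, 9, 15, 24, 39, …
g: a_k = 0, 6, 0, -4, 0, 4/5, 0, …
Sum ⇒ L₀ = lclm(L_f,L_g) in ℚ(x)⟨Dx⟩.
Derive L from L₀ (diff closure).
L = (272 + 704·x + 880·x^2 + 400·x^3 + 320·x^4 + 144·x^5 + 48·x^6) + (-44 - 52·x + 108·x^2 + 80·x^3 + 40·x^4 + 72·x^5 + 56·x^6 + 16·x^7)·Dx + (68 + 176·x + 220·x^2 + 100·x^3 + 80·x^4 + 36·x^5 + 12·x^6)·Dx^2 + (-11 - 13·x + 27·x^2 + 20·x^3 + 10·x^4 + 18·x^5 + 14·x^6 + 4·x^7)·Dx^3  (order 3).
h: a_k = 9, 12, 15, 60, 124, 234, 6607/15, …
ICs: h(0) = 9, h′(0) = 12, h′′(0) = 30.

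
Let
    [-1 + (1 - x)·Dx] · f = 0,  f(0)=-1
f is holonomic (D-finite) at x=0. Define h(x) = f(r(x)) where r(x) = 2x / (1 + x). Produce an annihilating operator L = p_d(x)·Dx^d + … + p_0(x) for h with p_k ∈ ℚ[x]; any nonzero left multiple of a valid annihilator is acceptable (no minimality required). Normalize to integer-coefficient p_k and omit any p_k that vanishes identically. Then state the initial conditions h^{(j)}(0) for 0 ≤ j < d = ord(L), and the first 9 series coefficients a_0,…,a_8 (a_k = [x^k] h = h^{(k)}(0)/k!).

L = 2 + (-1 + x^2)·Dx  (order 1).
h: a_k = -1, -2, -2, -2, -2, -2, -2, -2, -2, …
ICs: h(0) = -1.

f: a_k = -1, -1, -1, -1, -1, -1, -1, -1, -1, …
h₀=f(r): pull back L_f along r ⇒ L₀.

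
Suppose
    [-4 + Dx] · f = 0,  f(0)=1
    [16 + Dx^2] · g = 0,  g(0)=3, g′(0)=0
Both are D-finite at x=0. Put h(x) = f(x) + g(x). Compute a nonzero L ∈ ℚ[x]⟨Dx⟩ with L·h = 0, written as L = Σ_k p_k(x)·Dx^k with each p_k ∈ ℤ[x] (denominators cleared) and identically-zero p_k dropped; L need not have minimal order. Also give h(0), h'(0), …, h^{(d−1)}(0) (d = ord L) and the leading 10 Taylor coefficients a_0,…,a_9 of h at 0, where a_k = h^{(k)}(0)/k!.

f: a_k = 1, 4, 8, 32/3, 32/3, 128/15, 256/45, 1024/315, 512/315, 2048/2835, …
g: a_k = 3, 0, -24, 0, 32, 0, -256/15, 0, 512/105, 0, …
L₀ := lclm(L_f,L_g); ord L₀ ≤ 1+2.
L = -64 + 16·Dx - 4·Dx^2 + Dx^3  (order 3).
h: a_k = 4, 4, -16, 32/3, 128/3, 128/15, -512/45, 1024/315, 2048/315, 2048/2835, …
ICs: h(0) = 4, h′(0) = 4, h′′(0) = -32.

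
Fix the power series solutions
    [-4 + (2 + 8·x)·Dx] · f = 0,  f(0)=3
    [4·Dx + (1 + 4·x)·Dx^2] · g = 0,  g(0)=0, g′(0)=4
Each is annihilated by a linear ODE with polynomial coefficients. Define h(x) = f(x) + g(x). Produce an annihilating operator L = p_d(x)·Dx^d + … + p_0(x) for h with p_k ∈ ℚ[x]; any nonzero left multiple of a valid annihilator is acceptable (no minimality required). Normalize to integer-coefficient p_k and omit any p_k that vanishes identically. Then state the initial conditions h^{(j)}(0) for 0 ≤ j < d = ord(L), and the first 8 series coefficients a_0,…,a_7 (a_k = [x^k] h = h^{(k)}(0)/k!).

f: a_k = 3, 6, -6, 12, -30, 84, -252, 792, …
g: a_k = 0, 4, -8, 64/3, -64, 1024/5, -2048/3, 16384/7, …
Sum ⇒ L₀ = lclm(L_f,L_g) in ℚ(x)⟨Dx⟩.
L = 8·Dx + (10 + 40·x)·Dx^2 + (1 + 8·x + 16·x^2)·Dx^3  (order 3).
h: a_k = 3, 10, -14, 100/3, -94, 1444/5, -2804/3, 21928/7, …
ICs: h(0) = 3, h′(0) = 10, h′′(0) = -28.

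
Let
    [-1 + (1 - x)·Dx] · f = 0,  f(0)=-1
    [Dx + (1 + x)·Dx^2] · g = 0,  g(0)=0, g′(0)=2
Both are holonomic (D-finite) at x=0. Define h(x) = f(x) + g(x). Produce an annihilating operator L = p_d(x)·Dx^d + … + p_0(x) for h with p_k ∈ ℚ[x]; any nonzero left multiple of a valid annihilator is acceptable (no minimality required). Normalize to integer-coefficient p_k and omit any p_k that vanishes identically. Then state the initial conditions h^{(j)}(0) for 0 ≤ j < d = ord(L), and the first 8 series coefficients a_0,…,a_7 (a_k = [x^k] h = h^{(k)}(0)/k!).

f: a_k = -1, -1, -1, -1, -1, -1, -1, -1, …
g: a_k = 0, 2, -1, 2/3, -1/2, 2/5, -1/3, 2/7, …
Weyl lclm of L_f,L_g ⇒ L₀ (ord ≤ 3).
L = (10 + 2·x)·Dx + (4 + 16·x + 4·x^2)·Dx^2 + (-3 - x + 3·x^2 + x^3)·Dx^3  (order 3).
h: a_k = -1, 1, -2, -1/3, -3/2, -3/5, -4/3, -5/7, …
ICs: h(0) = -1, h′(0) = 1, h′′(0) = -4.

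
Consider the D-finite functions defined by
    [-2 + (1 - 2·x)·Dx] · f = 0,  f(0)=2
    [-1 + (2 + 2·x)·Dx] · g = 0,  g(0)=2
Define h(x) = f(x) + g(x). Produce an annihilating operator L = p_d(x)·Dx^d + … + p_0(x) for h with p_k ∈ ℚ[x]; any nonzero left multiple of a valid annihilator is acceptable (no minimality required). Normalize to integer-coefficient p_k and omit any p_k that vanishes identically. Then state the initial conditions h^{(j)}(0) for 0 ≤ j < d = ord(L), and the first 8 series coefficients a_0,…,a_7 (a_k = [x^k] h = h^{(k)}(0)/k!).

L = (-6 - 4·x) + (11 + 20·x + 12·x^2)·Dx + (-2 - 2·x + 8·x^2 + 8·x^3)·Dx^2  (order 2).
h: a_k = 4, 5, 31/4, 129/8, 2043/64, 8199/128, 65515/512, 262177/1024, …
ICs: h(0) = 4, h′(0) = 5.

f: a_k = 2, 4, 8, 16, 32, 64, 128, 256, …
g: a_k = 2, 1, -1/4, 1/8, -5/64, 7/128, -21/512, 33/1024, …
L₀ := lclm(L_f,L_g); ord L₀ ≤ 1+1.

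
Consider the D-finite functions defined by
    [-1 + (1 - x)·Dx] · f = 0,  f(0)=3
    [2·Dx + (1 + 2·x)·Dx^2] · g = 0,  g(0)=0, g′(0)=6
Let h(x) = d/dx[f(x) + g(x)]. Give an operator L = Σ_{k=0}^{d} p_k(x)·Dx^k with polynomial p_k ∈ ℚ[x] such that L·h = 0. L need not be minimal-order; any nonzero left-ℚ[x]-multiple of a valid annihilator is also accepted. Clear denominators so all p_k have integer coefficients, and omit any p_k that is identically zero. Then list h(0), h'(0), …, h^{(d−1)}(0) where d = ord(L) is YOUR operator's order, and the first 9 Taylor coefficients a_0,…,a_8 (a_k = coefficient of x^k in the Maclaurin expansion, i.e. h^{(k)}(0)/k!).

f: a_k = 3, 3, 3, 3, 3, 3, 3, 3, 3, …
g: a_k = 0, 6, -6, 8, -12, 96/5, -32, 384/7, -96, …
L₀ := lclm(L_f,L_g); ord L₀ ≤ 1+2.
h₀' ⇒ L via d/dx closure of L₀.
L = (14 + 4·x) + (-1 + 20·x + 8·x^2)·Dx + (-2 - 3·x + 3·x^2 + 2·x^3)·Dx^2  (order 2).
h: a_k = 9, -6, 33, -36, 111, -174, 405, -744, 1563, …
ICs: h(0) = 9, h′(0) = -6.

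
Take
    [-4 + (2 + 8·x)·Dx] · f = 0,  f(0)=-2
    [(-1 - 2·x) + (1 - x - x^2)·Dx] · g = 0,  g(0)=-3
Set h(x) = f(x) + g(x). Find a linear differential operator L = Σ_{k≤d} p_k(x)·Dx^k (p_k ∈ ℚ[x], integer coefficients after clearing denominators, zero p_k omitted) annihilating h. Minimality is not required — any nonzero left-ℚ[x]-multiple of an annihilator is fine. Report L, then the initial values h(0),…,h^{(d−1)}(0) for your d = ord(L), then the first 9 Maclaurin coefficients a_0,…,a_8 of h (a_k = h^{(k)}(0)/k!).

L = (12 + 48·x + 48·x^2 + 40·x^3) + (-8 - 30·x - 114·x^2 - 152·x^3 - 100·x^4)·Dx + (-1 + 5·x + 39·x^2 - 6·x^3 - 82·x^4 - 40·x^5)·Dx^2  (order 2).
h: a_k = -5, -7, -2, -17, 5, -80, 129, -591, 1614, …
ICs: h(0) = -5, h′(0) = -7.

f: a_k = -2, -4, 4, -8, 20, -56, 168, -528, 1716, …
g: a_k = -3, -3, -6, -9, -15, -24, -39, -63, -102, …
h₀=f+g: left-lcm gives L₀, ord ≤ 2.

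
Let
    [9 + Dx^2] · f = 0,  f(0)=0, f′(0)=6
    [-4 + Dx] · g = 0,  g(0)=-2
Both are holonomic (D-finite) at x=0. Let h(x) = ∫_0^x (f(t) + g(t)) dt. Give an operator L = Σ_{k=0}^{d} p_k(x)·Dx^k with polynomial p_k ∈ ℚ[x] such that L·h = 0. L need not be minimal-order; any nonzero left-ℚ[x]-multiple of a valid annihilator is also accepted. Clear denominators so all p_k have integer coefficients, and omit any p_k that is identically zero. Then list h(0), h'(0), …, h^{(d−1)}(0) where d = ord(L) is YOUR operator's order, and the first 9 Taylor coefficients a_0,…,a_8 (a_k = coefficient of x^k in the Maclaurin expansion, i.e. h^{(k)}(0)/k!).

L = -36·Dx + 9·Dx^2 - 4·Dx^3 + Dx^4  (order 4).
h: a_k = 0, -2, -1, -16/3, -91/12, -64/15, -781/360, -512/315, -2653/2880, …
ICs: h(0) = 0, h′(0) = -2, h′′(0) = -2, h′′′(0) = -32.

f: a_k = 0, 6, 0, -9, 0, 81/20, 0, -243/280, 0, …
g: a_k = -2, -8, -16, -64/3, -64/3, -256/15, -512/45, -2048/315, -1024/315, …
Sum ⇒ L₀ = lclm(L_f,L_g) in ℚ(x)⟨Dx⟩.
Integrate: L := L₀·Dx.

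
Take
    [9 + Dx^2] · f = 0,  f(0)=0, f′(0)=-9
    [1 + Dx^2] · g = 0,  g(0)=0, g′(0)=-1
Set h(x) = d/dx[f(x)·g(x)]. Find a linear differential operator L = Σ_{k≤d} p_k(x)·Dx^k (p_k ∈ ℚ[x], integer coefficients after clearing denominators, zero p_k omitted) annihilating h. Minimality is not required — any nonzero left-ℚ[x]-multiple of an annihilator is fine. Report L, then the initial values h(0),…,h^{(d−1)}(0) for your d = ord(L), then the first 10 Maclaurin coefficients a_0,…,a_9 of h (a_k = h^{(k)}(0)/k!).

L = 64 + 20·Dx^2 + Dx^4  (order 4).
h: a_k = 0, 18, 0, -60, 0, 252/5, 0, -136/7, 0, 1364/315, …
ICs: h(0) = 0, h′(0) = 18, h′′(0) = 0, h′′′(0) = -360.

f: a_k = 0, -9, 0, 27/2, 0, -243/40, 0, 729/560, 0, -729/4480, …
g: a_k = 0, -1, 0, 1/6, 0, -1/120, 0, 1/5040, 0, -1/362880, …
f·g: L₀ = L_f ⊗_s L_g, ord ≤ 2·2.
Derive L from L₀ (diff closure).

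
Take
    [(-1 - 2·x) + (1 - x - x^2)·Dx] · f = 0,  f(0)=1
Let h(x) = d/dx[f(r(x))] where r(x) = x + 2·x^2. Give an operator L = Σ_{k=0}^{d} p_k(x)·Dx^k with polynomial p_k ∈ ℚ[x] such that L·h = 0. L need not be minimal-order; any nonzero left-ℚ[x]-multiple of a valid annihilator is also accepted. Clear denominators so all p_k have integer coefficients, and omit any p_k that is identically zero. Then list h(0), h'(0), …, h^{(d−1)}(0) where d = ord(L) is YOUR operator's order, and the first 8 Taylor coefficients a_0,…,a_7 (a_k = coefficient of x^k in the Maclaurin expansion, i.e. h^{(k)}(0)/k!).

L = (8 + 42·x + 126·x^2 + 208·x^3 + 408·x^4 + 480·x^5 + 320·x^6) + (-1 - 5·x - 3·x^2 + 18·x^3 + 80·x^4 + 120·x^5 + 112·x^6 + 64·x^7)·Dx  (order 1).
h: a_k = 1, 8, 33, 124, 420, 1422, 4599, 14624, …
ICs: h(0) = 1.

f: a_k = 1, 1, 2, 3, 5, 8, 13, 21, …
Change of var in L_f (x↦r) gives L₀.
Differentiate: ansatz ord ≤ ord L₀ ⇒ L.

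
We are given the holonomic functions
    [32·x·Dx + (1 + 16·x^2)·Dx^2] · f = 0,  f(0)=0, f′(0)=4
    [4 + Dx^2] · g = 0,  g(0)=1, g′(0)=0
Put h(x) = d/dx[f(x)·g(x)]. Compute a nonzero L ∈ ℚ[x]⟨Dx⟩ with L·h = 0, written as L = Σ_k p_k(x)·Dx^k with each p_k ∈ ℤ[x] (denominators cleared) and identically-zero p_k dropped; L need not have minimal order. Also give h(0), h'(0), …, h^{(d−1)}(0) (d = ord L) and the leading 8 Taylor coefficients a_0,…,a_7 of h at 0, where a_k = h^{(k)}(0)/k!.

f: a_k = 0, 4, 0, -64/3, 0, 1024/5, 0, -16384/7, …
g: a_k = 1, 0, -2, 0, 2/3, 0, -4/45, 0, …
L₀ := L_f ⊗_s L_g (sym. prod.), ord ≤ 4.
Derive L from L₀ (diff closure).
L = (62288 + 2213376·x^2 + 73428992·x^4 + 58982400·x^6 + 3145728·x^8 - 167772160·x^10 + 268435456·x^12) + (35072·x + 2871296·x^3 + 39976960·x^5 + 52428800·x^7 + 83886080·x^9 + 268435456·x^11)·Dx + (15912 + 579328·x^2 + 18954240·x^4 + 19529728·x^6 + 9961472·x^8 - 16777216·x^10 + 134217728·x^12)·Dx^2 + (8768·x + 717824·x^3 + 9994240·x^5 + 13107200·x^7 + 20971520·x^9 + 67108864·x^11)·Dx^3 + (85 + 6496·x^2 + 149248·x^4 + 1196032·x^6 + 2293760·x^8 + 6291456·x^10 + 16777216·x^12)·Dx^4  (order 4).
h: a_k = 4, 0, -88, 0, 3752/3, 0, -870896/45, 0, …
ICs: h(0) = 4, h′(0) = 0, h′′(0) = -176, h′′′(0) = 0.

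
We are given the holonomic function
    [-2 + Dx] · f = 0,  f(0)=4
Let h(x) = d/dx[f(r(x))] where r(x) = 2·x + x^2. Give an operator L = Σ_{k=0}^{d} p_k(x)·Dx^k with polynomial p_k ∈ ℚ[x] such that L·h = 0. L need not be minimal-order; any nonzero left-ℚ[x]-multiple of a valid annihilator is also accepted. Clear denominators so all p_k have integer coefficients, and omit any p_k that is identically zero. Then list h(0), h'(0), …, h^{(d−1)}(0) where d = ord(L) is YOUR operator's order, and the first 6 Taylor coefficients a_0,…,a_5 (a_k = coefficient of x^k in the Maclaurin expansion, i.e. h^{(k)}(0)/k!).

f: a_k = 4, 8, 8, 16/3, 8/3, 16/15, …
Substitute x→r, Dx→(1/r')Dx; clear ⇒ L₀.
Derive L from L₀ (diff closure).
L = (5 + 8·x + 4·x^2) + (-1 - x)·Dx  (order 1).
h: a_k = 16, 80, 224, 1376/3, 2272/3, 15968/15, …
ICs: h(0) = 16.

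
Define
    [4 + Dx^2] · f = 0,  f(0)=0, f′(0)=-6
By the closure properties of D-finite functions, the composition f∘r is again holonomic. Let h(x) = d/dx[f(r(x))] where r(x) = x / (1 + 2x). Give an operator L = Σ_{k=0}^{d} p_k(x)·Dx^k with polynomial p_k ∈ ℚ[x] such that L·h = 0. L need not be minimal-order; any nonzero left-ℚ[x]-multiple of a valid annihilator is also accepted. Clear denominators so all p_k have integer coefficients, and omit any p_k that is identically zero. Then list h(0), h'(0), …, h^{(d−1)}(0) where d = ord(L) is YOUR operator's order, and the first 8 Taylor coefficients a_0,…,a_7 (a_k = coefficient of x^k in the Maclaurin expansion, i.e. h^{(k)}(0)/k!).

L = (28 + 96·x + 96·x^2) + (12 + 72·x + 144·x^2 + 96·x^3)·Dx + (1 + 8·x + 24·x^2 + 32·x^3 + 16·x^4)·Dx^2  (order 2).
h: a_k = -6, 24, -60, 96, -4, -720, 55448/15, -203648/15, …
ICs: h(0) = -6, h′(0) = 24.

f: a_k = 0, -6, 0, 4, 0, -4/5, 0, 8/105, …
Substitute x→r, Dx→(1/r')Dx; clear ⇒ L₀.
h=h₀': d/dx-closure on L₀ ⇒ L.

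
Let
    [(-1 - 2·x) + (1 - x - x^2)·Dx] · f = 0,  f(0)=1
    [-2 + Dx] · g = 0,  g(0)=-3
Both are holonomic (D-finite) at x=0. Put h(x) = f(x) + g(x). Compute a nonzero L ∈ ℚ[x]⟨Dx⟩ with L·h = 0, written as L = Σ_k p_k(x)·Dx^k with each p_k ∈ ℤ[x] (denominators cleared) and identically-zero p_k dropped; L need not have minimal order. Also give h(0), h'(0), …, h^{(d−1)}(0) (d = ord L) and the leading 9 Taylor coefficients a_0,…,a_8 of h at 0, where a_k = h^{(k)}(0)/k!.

L = (-4 - 8·x - 24·x^2 - 8·x^3) + (14·x + 10·x^2 - 8·x^3 - 4·x^4)·Dx + (1 - 5·x + x^2 + 6·x^3 + 2·x^4)·Dx^2  (order 2).
h: a_k = -2, -5, -4, -1, 3, 36/5, 191/15, 2197/105, 3568/105, …
ICs: h(0) = -2, h′(0) = -5.

f: a_k = 1, 1, 2, 3, 5, 8, 13, 21, 34, …
g: a_k = -3, -6, -6, -4, -2, -4/5, -4/15, -8/105, -2/105, …
L₀ := lclm(L_f,L_g); ord L₀ ≤ 1+1.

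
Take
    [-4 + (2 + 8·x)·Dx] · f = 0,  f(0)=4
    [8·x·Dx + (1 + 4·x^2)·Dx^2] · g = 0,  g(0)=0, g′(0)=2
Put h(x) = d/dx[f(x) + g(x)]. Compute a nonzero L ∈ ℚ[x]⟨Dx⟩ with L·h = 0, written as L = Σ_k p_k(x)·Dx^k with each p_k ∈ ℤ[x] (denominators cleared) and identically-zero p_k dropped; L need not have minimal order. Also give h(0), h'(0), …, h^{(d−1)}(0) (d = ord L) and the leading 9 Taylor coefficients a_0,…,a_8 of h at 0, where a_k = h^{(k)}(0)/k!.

L = (-8 - 80·x + 96·x^2 + 192·x^3) + (-10 - 32·x - 64·x^2 + 384·x^3 + 672·x^4)·Dx + (-1 + 24·x^2 + 48·x^3 + 112·x^4 + 192·x^5)·Dx^2  (order 2).
h: a_k = 10, -16, 40, -160, 592, -2016, 7264, -27456, 103472, …
ICs: h(0) = 10, h′(0) = -16.

f: a_k = 4, 8, -8, 16, -40, 112, -336, 1056, -3432, …
g: a_k = 0, 2, 0, -8/3, 0, 32/5, 0, -128/7, 0, …
Weyl lclm of L_f,L_g ⇒ L₀ (ord ≤ 3).
Derive L from L₀ (diff closure).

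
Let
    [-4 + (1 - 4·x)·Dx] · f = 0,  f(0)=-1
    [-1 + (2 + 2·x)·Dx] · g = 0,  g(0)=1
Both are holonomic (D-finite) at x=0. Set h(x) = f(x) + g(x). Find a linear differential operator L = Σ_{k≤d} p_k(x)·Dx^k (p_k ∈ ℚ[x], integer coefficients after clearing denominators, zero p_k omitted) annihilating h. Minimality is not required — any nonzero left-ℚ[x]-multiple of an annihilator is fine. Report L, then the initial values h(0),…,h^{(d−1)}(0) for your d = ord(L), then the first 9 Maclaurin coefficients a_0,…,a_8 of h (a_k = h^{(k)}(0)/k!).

f: a_k = -1, -4, -16, -64, -256, -1024, -4096, -16384, -65536, …
g: a_k = 1, 1/2, -1/8, 1/16, -5/128, 7/256, -21/1024, 33/2048, -429/32768, …
Weyl lclm of L_f,L_g ⇒ L₀ (ord ≤ 2).
L = (-68 - 48·x) + (129 + 248·x + 144·x^2)·Dx + (-14 + 18·x + 128·x^2 + 96·x^3)·Dx^2  (order 2).
h: a_k = 0, -7/2, -129/8, -1023/16, -32773/128, -262137/256, -4194325/1024, -33554399/2048, -2147484077/32768, …
ICs: h(0) = 0, h′(0) = -7/2.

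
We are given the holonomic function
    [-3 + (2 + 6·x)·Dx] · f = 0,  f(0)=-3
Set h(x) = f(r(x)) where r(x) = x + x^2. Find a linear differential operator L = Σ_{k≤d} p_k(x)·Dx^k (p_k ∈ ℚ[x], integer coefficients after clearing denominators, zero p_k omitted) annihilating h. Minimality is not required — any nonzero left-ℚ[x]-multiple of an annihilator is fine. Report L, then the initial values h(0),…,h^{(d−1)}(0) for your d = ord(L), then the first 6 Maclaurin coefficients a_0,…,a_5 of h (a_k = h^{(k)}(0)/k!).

L = (-3 - 6·x) + (2 + 6·x + 6·x^2)·Dx  (order 1).
h: a_k = -3, -9/2, -9/8, 27/16, -297/128, 729/256, …
ICs: h(0) = -3.

f: a_k = -3, -9/2, 27/8, -81/16, 1215/128, -5103/256, …
h₀=f(r): pull back L_f along r ⇒ L₀.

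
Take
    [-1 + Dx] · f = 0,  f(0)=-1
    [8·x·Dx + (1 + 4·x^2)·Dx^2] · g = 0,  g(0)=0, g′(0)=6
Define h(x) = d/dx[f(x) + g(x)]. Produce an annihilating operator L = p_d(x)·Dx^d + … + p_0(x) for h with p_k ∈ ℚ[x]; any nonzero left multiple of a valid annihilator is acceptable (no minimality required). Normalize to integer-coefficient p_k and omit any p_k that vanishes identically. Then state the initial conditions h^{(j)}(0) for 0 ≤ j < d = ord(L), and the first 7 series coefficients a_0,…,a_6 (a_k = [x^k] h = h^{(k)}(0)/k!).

L = (8 - 8·x - 96·x^2 - 32·x^3) + (-9 + 88·x^2 - 16·x^4)·Dx + (1 + 8·x + 8·x^2 + 32·x^3 + 16·x^4)·Dx^2  (order 2).
h: a_k = 5, -1, -49/2, -1/6, 2303/24, -1/120, -276481/720, …
ICs: h(0) = 5, h′(0) = -1.

f: a_k = -1, -1, -1/2, -1/6, -1/24, -1/120, -1/720, …
g: a_k = 0, 6, 0, -8, 0, 96/5, 0, …
f+g: L₀ = lclm(L_f,L_g), ord ≤ 1+2.
h₀' ⇒ L via d/dx closure of L₀.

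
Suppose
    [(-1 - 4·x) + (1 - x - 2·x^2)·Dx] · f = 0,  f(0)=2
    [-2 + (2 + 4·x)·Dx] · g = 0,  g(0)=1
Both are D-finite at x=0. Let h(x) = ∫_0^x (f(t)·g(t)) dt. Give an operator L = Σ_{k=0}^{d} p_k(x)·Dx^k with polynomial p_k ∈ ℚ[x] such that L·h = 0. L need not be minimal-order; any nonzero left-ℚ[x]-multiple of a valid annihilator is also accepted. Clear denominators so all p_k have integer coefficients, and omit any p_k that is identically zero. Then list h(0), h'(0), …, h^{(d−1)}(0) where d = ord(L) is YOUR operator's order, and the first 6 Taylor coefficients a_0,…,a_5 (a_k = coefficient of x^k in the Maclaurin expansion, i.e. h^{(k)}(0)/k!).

f: a_k = 2, 2, 6, 10, 22, 42, …
g: a_k = 1, 1, -1/2, 1/2, -5/8, 7/8, …
L₀ := L_f ⊗_s L_g (sym. prod.), ord ≤ 1.
∫: right-multiply L₀ by Dx.
L = (2 + 5·x + 6·x^2)·Dx + (-1 - x + 4·x^2 + 4·x^3)·Dx^2  (order 2).
h: a_k = 0, 2, 2, 7/3, 4, 23/4, …
ICs: h(0) = 0, h′(0) = 2.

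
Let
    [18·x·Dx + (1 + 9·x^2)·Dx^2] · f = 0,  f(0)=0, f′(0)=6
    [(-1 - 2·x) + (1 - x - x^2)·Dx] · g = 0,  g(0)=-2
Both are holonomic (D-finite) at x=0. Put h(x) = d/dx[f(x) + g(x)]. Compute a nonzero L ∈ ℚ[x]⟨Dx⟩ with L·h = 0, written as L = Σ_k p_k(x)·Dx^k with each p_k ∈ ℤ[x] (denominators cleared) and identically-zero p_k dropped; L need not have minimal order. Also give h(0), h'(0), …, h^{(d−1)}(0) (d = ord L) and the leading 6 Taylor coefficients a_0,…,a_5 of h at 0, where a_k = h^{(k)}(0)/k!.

f: a_k = 0, 6, 0, -18, 0, 486/5, …
g: a_k = -2, -2, -4, -6, -10, -16, …
L₀ := lclm(L_f,L_g); ord L₀ ≤ 2+1.
Derive L from L₀ (diff closure).
L = (36 - 144·x - 1440·x^2 - 2376·x^3 - 3186·x^4 - 486·x^6) + (-18 - 24·x + 108·x^2 - 444·x^3 - 2313·x^4 - 2178·x^5 - 243·x^6 - 486·x^7)·Dx + (2 + 10·x + 34·x^2 + 48·x^3 + 123·x^4 - 387·x^5 - 198·x^6 - 81·x^7 - 81·x^8)·Dx^2  (order 2).
h: a_k = 4, -8, -72, -40, 406, -156, …
ICs: h(0) = 4, h′(0) = -8.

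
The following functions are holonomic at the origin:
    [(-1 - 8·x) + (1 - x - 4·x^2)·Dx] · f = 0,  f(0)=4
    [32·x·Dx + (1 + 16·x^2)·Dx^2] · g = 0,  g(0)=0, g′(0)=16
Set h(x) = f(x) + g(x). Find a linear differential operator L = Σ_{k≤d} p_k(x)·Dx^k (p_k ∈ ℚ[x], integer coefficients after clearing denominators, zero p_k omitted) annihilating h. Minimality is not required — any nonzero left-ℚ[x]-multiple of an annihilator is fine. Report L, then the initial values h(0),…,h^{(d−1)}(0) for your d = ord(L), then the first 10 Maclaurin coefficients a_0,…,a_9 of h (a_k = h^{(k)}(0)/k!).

f: a_k = 4, 4, 20, 36, 116, 260, 724, 1764, 4660, 11716, …
g: a_k = 0, 16, 0, -256/3, 0, 4096/5, 0, -65536/7, 0, 1048576/9, …
f+g: L₀ = lclm(L_f,L_g), ord ≤ 1+2.
L = (-160 + 640·x + 14848·x^2 + 36864·x^3 + 178176·x^4 + 98304·x^6)·Dx + (43 + 336·x + 16·x^2 + 3072·x^3 + 35072·x^4 + 124928·x^5 + 12288·x^6 + 98304·x^7)·Dx^2 + (-5 - 23·x - 272·x^2 - 16·x^3 - 2368·x^4 + 5888·x^5 + 12288·x^6 + 4096·x^7 + 16384·x^8)·Dx^3  (order 3).
h: a_k = 4, 20, 20, -148/3, 116, 5396/5, 724, -53188/7, 4660, 1154020/9, …
ICs: h(0) = 4, h′(0) = 20, h′′(0) = 40.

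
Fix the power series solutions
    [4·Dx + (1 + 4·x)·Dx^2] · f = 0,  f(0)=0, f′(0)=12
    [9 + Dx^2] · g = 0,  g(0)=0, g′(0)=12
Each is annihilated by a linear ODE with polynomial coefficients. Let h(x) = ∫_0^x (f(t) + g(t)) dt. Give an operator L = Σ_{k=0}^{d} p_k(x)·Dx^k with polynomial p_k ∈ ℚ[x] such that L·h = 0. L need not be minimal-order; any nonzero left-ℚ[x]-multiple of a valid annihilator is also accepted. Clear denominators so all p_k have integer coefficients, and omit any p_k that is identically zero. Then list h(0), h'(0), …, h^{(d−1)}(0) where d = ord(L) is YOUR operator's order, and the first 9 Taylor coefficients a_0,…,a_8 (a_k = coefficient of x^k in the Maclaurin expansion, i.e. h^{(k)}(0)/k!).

f: a_k = 0, 12, -24, 64, -192, 3072/5, -2048, 49152/7, -24576, …
g: a_k = 0, 12, 0, -18, 0, 81/10, 0, -243/140, 0, …
Weyl lclm of L_f,L_g ⇒ L₀ (ord ≤ 4).
Integrate: L := L₀·Dx.
L = (3780 + 2592·x + 5184·x^2)·Dx^2 + (369 + 2124·x + 3888·x^2 + 5184·x^3)·Dx^3 + (420 + 288·x + 576·x^2)·Dx^4 + (41 + 236·x + 432·x^2 + 576·x^3)·Dx^5  (order 5).
h: a_k = 0, 0, 12, -8, 23/2, -192/5, 415/4, -2048/7, 982797/1120, …
ICs: h(0) = 0, h′(0) = 0, h′′(0) = 24, h′′′(0) = -48, h′′′′(0) = 276.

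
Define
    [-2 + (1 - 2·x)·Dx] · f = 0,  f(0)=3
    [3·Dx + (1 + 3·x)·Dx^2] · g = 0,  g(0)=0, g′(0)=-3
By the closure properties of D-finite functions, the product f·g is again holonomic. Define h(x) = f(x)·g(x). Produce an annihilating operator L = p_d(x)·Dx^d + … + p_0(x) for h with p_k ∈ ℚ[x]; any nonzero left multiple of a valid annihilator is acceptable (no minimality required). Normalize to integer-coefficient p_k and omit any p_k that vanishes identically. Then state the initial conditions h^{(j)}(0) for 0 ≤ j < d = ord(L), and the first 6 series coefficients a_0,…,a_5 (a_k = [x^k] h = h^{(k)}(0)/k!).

f: a_k = 3, 6, 12, 24, 48, 96, …
g: a_k = 0, -3, 9/2, -9, 81/4, -243/5, …
L₀ := L_f ⊗_s L_g (sym. prod.), ord ≤ 2.
L = 6 + (1 + 18·x)·Dx + (-1 - x + 6·x^2)·Dx^2  (order 2).
h: a_k = 0, -9, -9/2, -36, -45/4, -1683/10, …
ICs: h(0) = 0, h′(0) = -9.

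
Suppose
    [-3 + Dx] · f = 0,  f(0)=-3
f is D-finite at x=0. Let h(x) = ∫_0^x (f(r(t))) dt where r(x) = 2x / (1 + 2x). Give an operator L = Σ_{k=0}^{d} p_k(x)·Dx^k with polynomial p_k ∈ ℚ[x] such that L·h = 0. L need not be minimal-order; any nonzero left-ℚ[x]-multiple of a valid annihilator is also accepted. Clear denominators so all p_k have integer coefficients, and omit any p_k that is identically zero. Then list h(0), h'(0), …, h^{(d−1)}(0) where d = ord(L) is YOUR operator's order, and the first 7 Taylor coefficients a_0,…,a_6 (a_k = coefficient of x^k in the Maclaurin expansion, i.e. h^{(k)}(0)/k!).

L = -6·Dx + (1 + 4·x + 4·x^2)·Dx^2  (order 2).
h: a_k = 0, -3, -9, -6, 9, -18/5, -42/5, …
ICs: h(0) = 0, h′(0) = -3.

f: a_k = -3, -9, -27/2, -27/2, -81/8, -243/40, -243/80, …
Change of var in L_f (x↦r) gives L₀.
Integrate: L := L₀·Dx.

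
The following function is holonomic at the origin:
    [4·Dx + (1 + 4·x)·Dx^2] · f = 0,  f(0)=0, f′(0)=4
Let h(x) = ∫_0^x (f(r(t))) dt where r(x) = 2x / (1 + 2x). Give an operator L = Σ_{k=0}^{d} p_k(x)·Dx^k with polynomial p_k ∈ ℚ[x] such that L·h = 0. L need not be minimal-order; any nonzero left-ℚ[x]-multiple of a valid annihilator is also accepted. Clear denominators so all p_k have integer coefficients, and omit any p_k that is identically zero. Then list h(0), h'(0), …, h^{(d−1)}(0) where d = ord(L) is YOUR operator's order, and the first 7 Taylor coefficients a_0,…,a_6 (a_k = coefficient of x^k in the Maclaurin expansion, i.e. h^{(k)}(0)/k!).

f: a_k = 0, 4, -8, 64/3, -64, 1024/5, -2048/3, …
f∘r: x↦r, Dx↦Dx/r' in L_f ⇒ L₀.
h=∫h₀ ⇒ L = L₀·Dx.
L = (12 + 40·x)·Dx^2 + (1 + 12·x + 20·x^2)·Dx^3  (order 3).
h: a_k = 0, 0, 4, -16, 248/3, -2496/5, 49984/15, …
ICs: h(0) = 0, h′(0) = 0, h′′(0) = 8.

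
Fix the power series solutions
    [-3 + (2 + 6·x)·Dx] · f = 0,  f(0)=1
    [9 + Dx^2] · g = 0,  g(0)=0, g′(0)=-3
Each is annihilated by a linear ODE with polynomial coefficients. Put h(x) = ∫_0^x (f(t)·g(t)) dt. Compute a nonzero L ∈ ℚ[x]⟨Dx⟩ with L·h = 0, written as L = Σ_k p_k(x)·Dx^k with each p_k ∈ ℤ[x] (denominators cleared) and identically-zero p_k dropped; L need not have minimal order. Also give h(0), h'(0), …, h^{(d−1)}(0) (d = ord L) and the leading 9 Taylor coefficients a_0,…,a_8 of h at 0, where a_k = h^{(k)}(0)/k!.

L = (63 + 216·x + 324·x^2)·Dx + (-12 - 36·x)·Dx^2 + (4 + 24·x + 36·x^2)·Dx^3  (order 3).
h: a_k = 0, 0, -3/2, -3/2, 63/32, 27/80, 513/1280, -19683/8960, 238869/57344, …
ICs: h(0) = 0, h′(0) = 0, h′′(0) = -3.

f: a_k = 1, 3/2, -9/8, 27/16, -405/128, 1701/256, -15309/1024, 72171/2048, -2814669/32768, …
g: a_k = 0, -3, 0, 9/2, 0, -81/40, 0, 243/560, 0, …
f·g: L₀ = L_f ⊗_s L_g, ord ≤ 1·2.
h=∫₀ˣh₀: take L = L₀·Dx.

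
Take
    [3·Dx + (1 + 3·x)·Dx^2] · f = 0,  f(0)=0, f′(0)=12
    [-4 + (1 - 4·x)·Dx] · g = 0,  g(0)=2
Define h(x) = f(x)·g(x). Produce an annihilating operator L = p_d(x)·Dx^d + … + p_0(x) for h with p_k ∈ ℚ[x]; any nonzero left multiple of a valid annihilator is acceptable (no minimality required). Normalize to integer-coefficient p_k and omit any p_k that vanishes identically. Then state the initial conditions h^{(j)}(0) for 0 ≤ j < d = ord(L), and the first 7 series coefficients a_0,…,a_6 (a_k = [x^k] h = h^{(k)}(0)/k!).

L = 12 + (5 + 36·x)·Dx + (-1 + x + 12·x^2)·Dx^2  (order 2).
h: a_k = 0, 24, 60, 312, 1086, 23664/5, 89796/5, …
ICs: h(0) = 0, h′(0) = 24.

f: a_k = 0, 12, -18, 36, -81, 972/5, -486, …
g: a_k = 2, 8, 32, 128, 512, 2048, 8192, …
L₀ := L_f ⊗_s L_g (sym. prod.), ord ≤ 2.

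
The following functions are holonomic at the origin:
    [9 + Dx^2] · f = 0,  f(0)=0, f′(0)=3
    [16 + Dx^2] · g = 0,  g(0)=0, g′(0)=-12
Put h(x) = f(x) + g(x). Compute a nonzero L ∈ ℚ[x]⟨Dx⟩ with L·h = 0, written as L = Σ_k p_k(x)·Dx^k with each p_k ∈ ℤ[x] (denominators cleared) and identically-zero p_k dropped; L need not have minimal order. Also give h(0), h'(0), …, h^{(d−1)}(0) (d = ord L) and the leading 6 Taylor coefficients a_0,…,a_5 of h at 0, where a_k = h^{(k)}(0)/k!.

L = 144 + 25·Dx^2 + Dx^4  (order 4).
h: a_k = 0, -9, 0, 55/2, 0, -943/40, …
ICs: h(0) = 0, h′(0) = -9, h′′(0) = 0, h′′′(0) = 165.

f: a_k = 0, 3, 0, -9/2, 0, 81/40, …
g: a_k = 0, -12, 0, 32, 0, -128/5, …
Weyl lclm of L_f,L_g ⇒ L₀ (ord ≤ 4).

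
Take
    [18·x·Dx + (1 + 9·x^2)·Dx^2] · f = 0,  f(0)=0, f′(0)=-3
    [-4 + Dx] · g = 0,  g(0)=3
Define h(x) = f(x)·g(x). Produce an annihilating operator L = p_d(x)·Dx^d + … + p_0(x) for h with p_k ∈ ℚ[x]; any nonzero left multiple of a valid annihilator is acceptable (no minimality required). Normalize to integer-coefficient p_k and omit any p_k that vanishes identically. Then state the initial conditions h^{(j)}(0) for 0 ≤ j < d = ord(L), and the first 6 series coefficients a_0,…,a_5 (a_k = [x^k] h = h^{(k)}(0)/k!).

L = (16 - 72·x + 144·x^2) + (-8 + 18·x - 72·x^2)·Dx + (1 + 9·x^2)·Dx^2  (order 2).
h: a_k = 0, -9, -36, -45, 12, -129/5, …
ICs: h(0) = 0, h′(0) = -9.

f: a_k = 0, -3, 0, 9, 0, -243/5, …
g: a_k = 3, 12, 24, 32, 32, 128/5, …
Product ⇒ symmetric product L₀, ord ≤ 2.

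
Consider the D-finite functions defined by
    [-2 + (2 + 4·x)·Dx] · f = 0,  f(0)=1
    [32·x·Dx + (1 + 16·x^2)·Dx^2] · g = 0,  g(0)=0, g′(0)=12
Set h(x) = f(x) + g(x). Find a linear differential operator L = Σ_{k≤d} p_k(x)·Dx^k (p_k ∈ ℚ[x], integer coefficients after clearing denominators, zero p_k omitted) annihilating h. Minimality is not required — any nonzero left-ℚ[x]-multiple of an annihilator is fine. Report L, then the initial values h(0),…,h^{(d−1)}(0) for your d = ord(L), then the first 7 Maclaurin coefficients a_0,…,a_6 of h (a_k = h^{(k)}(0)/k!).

f: a_k = 1, 1, -1/2, 1/2, -5/8, 7/8, -21/16, …
g: a_k = 0, 12, 0, -64, 0, 3072/5, 0, …
h₀=f+g: left-lcm gives L₀, ord ≤ 3.
L = (-32 - 160·x + 1536·x^2 + 1536·x^3)·Dx + (-35 - 128·x + 1312·x^2 + 6144·x^3 + 5376·x^4)·Dx^2 + (-1 + 30·x + 96·x^2 + 576·x^3 + 1792·x^4 + 1536·x^5)·Dx^3  (order 3).
h: a_k = 1, 13, -1/2, -127/2, -5/8, 24611/40, -21/16, …
ICs: h(0) = 1, h′(0) = 13, h′′(0) = -1.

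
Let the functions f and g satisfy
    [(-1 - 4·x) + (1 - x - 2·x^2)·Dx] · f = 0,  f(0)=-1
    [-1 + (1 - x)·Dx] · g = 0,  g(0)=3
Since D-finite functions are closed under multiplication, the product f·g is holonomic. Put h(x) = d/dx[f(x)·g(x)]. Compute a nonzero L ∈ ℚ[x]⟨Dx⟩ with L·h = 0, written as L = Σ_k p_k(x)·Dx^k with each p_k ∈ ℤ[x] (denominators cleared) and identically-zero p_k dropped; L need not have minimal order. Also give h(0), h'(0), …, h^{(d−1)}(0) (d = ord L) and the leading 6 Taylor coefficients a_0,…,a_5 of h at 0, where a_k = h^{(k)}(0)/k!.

L = (5 - 9·x^2 - 16·x^3 + 24·x^4) + (-1 + x + 6·x^2 - 7·x^3 - 5·x^4 + 6·x^5)·Dx  (order 1).
h: a_k = -6, -30, -90, -252, -630, -1530, …
ICs: h(0) = -6.

f: a_k = -1, -1, -3, -5, -11, -21, …
g: a_k = 3, 3, 3, 3, 3, 3, …
Sym-product of L_f,L_g gives L₀ (≤ ord 1).
Differentiate: ansatz ord ≤ ord L₀ ⇒ L.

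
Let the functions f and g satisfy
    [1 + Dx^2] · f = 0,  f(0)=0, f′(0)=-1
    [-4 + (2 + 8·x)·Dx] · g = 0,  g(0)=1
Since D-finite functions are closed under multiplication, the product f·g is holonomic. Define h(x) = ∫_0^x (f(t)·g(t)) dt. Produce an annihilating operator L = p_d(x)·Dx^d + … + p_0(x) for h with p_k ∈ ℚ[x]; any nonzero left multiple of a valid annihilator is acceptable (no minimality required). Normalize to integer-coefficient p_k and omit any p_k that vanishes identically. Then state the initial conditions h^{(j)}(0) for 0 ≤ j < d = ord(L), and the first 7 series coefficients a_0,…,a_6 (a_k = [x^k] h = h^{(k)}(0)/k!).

L = (13 + 8·x + 16·x^2)·Dx + (-4 - 16·x)·Dx^2 + (1 + 8·x + 16·x^2)·Dx^3  (order 3).
h: a_k = 0, 0, -1/2, -2/3, 13/24, -11/15, 1159/720, …
ICs: h(0) = 0, h′(0) = 0, h′′(0) = -1.

f: a_k = 0, -1, 0, 1/6, 0, -1/120, 0, …
g: a_k = 1, 2, -2, 4, -10, 28, -84, …
f·g: L₀ = L_f ⊗_s L_g, ord ≤ 2·1.
h=∫₀ˣh₀: take L = L₀·Dx.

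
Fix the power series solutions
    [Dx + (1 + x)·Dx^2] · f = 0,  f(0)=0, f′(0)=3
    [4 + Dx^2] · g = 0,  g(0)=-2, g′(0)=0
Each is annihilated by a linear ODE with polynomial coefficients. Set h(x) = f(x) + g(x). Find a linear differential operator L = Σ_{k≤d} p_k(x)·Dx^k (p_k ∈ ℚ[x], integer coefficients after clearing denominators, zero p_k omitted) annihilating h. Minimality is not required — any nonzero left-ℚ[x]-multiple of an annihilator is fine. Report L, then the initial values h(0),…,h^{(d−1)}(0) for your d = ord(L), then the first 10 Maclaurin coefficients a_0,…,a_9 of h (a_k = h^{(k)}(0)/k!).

L = (20 + 16·x + 8·x^2)·Dx + (12 + 28·x + 24·x^2 + 8·x^3)·Dx^2 + (5 + 4·x + 2·x^2)·Dx^3 + (3 + 7·x + 6·x^2 + 2·x^3)·Dx^4  (order 4).
h: a_k = -2, 3, 5/2, 1, -25/12, 3/5, -29/90, 3/7, -977/2520, 1/3, …
ICs: h(0) = -2, h′(0) = 3, h′′(0) = 5, h′′′(0) = 6.

f: a_k = 0, 3, -3/2, 1, -3/4, 3/5, -1/2, 3/7, -3/8, 1/3, …
g: a_k = -2, 0, 4, 0, -4/3, 0, 8/45, 0, -4/315, 0, …
f+g: L₀ = lclm(L_f,L_g), ord ≤ 2+2.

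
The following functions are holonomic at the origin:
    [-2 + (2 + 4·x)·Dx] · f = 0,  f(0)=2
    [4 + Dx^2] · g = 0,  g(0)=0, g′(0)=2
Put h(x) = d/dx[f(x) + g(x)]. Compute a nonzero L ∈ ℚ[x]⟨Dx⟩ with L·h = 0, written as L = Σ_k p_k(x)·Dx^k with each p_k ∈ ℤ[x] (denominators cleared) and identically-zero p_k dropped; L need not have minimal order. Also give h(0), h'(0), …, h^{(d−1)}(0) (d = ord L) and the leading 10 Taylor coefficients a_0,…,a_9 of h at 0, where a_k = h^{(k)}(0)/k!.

f: a_k = 2, 2, -1, 1, -5/4, 7/4, -21/8, 33/8, -429/64, 715/64, …
g: a_k = 0, 2, 0, -4/3, 0, 4/15, 0, -8/315, 0, 4/2835, …
L₀ := lclm(L_f,L_g); ord L₀ ≤ 1+2.
Derive L from L₀ (diff closure).
L = (-76 - 64·x - 64·x^2) + (-28 - 120·x - 192·x^2 - 128·x^3)·Dx + (-19 - 16·x - 16·x^2)·Dx^2 + (-7 - 30·x - 48·x^2 - 32·x^3)·Dx^3  (order 3).
h: a_k = 4, -2, -1, -5, 121/12, -63/4, 10331/360, -429/8, 2027281/20160, -12155/64, …
ICs: h(0) = 4, h′(0) = -2, h′′(0) = -2.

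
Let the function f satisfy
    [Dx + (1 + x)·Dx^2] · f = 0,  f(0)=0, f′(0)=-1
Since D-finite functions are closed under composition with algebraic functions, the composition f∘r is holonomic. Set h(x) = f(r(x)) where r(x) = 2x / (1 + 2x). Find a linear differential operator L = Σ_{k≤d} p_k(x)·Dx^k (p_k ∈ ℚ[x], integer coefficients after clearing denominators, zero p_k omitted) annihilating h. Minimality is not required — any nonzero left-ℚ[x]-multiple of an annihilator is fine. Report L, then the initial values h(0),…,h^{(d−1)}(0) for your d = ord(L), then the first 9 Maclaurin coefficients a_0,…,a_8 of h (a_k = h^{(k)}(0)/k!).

f: a_k = 0, -1, 1/2, -1/3, 1/4, -1/5, 1/6, -1/7, 1/8, …
Substitute x→r, Dx→(1/r')Dx; clear ⇒ L₀.
L = (6 + 16·x)·Dx + (1 + 6·x + 8·x^2)·Dx^2  (order 2).
h: a_k = 0, -2, 6, -56/3, 60, -992/5, 672, -16256/7, 8160, …
ICs: h(0) = 0, h′(0) = -2.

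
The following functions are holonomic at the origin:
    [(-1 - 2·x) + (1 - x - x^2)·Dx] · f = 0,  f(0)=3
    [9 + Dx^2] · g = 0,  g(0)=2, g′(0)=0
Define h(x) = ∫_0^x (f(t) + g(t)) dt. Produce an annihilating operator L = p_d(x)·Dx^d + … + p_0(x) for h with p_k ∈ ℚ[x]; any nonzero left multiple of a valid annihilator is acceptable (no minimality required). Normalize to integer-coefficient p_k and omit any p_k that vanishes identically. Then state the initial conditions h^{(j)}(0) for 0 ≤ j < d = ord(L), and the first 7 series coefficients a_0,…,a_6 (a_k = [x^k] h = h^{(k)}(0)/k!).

f: a_k = 3, 3, 6, 9, 15, 24, 39, …
g: a_k = 2, 0, -9, 0, 27/4, 0, -81/40, …
Weyl lclm of L_f,L_g ⇒ L₀ (ord ≤ 3).
∫: right-multiply L₀ by Dx.
L = (243 + 432·x - 81·x^2 + 216·x^3 + 405·x^4 + 162·x^5)·Dx + (-117 + 225·x + 36·x^2 - 297·x^3 + 54·x^4 + 243·x^5 + 81·x^6)·Dx^2 + (27 + 48·x - 9·x^2 + 24·x^3 + 45·x^4 + 18·x^5)·Dx^3 + (-13 + 25·x + 4·x^2 - 33·x^3 + 6·x^4 + 27·x^5 + 9·x^6)·Dx^4  (order 4).
h: a_k = 0, 5, 3/2, -1, 9/4, 87/20, 4, …
ICs: h(0) = 0, h′(0) = 5, h′′(0) = 3, h′′′(0) = -6.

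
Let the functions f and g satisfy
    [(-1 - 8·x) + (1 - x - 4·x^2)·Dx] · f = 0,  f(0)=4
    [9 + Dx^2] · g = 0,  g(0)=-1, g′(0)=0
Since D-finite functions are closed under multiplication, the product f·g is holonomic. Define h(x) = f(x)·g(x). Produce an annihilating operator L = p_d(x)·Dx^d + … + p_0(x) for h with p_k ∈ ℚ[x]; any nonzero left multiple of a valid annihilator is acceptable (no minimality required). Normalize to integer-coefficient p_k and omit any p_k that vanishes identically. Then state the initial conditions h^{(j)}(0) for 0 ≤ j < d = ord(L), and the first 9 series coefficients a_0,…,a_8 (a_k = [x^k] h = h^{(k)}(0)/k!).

L = (-1 + 9·x + 36·x^2) + (2 + 16·x)·Dx + (-1 + x + 4·x^2)·Dx^2  (order 2).
h: a_k = -4, -4, -2, -18, -79/2, -223/2, -5309/20, -14229/20, -1986769/1120, …
ICs: h(0) = -4, h′(0) = -4.

f: a_k = 4, 4, 20, 36, 116, 260, 724, 1764, 4660, …
g: a_k = -1, 0, 9/2, 0, -27/8, 0, 81/80, 0, -729/4480, …
f·g: L₀ = L_f ⊗_s L_g, ord ≤ 1·2.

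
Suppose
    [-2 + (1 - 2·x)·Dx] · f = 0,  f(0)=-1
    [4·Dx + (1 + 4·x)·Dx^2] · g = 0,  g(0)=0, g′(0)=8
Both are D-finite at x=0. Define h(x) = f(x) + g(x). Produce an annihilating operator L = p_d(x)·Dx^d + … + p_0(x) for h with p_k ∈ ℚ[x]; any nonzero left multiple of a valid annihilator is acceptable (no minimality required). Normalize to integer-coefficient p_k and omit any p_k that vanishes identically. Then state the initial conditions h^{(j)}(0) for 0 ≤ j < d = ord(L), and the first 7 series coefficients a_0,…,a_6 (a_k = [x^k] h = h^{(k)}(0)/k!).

L = (28 + 16·x)·Dx + (-1 + 40·x + 32·x^2)·Dx^2 + (-1 - 3·x + 6·x^2 + 8·x^3)·Dx^3  (order 3).
h: a_k = -1, 6, -20, 104/3, -144, 1888/5, -4288/3, …
ICs: h(0) = -1, h′(0) = 6, h′′(0) = -40.

f: a_k = -1, -2, -4, -8, -16, -32, -64, …
g: a_k = 0, 8, -16, 128/3, -128, 2048/5, -4096/3, …
Sum ⇒ L₀ = lclm(L_f,L_g) in ℚ(x)⟨Dx⟩.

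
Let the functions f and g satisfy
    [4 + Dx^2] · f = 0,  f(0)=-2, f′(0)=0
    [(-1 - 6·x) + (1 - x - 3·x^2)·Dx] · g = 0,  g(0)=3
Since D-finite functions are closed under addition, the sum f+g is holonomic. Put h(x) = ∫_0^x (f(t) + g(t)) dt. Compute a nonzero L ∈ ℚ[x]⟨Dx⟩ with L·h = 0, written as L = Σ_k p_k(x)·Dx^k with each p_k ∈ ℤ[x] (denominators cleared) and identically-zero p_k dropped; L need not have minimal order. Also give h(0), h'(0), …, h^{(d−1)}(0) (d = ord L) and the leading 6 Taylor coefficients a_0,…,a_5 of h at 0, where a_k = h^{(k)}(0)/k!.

L = (-92 - 608·x - 512·x^2 - 1104·x^3 - 360·x^4 - 432·x^5)·Dx + (24 - 4·x - 24·x^2 - 80·x^3 - 180·x^4 - 216·x^5 - 216·x^6)·Dx^2 + (-23 - 152·x - 128·x^2 - 276·x^3 - 90·x^4 - 108·x^5)·Dx^3 + (6 - x - 6·x^2 - 20·x^3 - 45·x^4 - 54·x^5 - 54·x^6)·Dx^4  (order 4).
h: a_k = 0, 1, 3/2, 16/3, 21/4, 167/15, …
ICs: h(0) = 0, h′(0) = 1, h′′(0) = 3, h′′′(0) = 32.

f: a_k = -2, 0, 4, 0, -4/3, 0, …
g: a_k = 3, 3, 12, 21, 57, 120, …
f+g: L₀ = lclm(L_f,L_g), ord ≤ 2+1.
h=∫h₀ ⇒ L = L₀·Dx.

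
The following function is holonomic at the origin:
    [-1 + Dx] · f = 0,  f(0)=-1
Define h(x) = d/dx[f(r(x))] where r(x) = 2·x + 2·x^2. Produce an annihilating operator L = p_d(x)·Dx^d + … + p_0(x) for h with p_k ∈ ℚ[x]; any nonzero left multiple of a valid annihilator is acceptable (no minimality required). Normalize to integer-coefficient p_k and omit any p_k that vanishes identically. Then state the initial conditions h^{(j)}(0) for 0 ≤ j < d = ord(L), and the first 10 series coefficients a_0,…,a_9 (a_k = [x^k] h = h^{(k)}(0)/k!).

f: a_k = -1, -1, -1/2, -1/6, -1/24, -1/120, -1/720, -1/5040, -1/40320, -1/362880, …
f∘r: x↦r, Dx↦Dx/r' in L_f ⇒ L₀.
Differentiate: ansatz ord ≤ ord L₀ ⇒ L.
L = (4 + 8·x + 8·x^2) + (-1 - 2·x)·Dx  (order 1).
h: a_k = -2, -8, -16, -80/3, -104/3, -608/15, -1856/45, -12224/315, -2096/63, -75968/2835, …
ICs: h(0) = -2.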